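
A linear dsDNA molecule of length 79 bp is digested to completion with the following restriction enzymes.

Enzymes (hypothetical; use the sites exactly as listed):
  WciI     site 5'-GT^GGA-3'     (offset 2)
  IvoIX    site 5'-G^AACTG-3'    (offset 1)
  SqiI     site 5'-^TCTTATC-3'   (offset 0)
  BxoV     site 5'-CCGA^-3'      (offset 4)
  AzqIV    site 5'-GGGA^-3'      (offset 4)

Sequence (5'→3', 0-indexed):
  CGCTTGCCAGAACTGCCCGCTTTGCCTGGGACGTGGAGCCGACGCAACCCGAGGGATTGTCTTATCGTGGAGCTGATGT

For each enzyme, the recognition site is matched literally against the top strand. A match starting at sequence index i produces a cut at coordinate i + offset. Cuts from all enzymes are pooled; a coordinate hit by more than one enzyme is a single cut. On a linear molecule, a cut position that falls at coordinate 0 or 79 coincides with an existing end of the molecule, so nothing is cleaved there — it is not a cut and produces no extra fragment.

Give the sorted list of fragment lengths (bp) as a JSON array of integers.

[3,3,4,8,9,10,10,11,21]

Site scan:
  WciI GTGGA/2: at [32, 66] ⇒ [34, 68]
  IvoIX GAACTG/1: at [9] ⇒ [10]
  SqiI TCTTATC/0: at [59] ⇒ [59]
  BxoV CCGA/4: at [38, 48] ⇒ [42, 52]
  AzqIV GGGA/4: at [27, 52] ⇒ [31, 56]

All cut coordinates (distinct, sorted): [10, 31, 34, 42, 52, 56, 59, 68]

Fragment lengths:
  [0,10): 10 bp
  [10,31): 21 bp
  [31,34): 3 bp
  [34,42): 8 bp
  [42,52): 10 bp
  [52,56): 4 bp
  [56,59): 3 bp
  [59,68): 9 bp
  [68,79): 11 bp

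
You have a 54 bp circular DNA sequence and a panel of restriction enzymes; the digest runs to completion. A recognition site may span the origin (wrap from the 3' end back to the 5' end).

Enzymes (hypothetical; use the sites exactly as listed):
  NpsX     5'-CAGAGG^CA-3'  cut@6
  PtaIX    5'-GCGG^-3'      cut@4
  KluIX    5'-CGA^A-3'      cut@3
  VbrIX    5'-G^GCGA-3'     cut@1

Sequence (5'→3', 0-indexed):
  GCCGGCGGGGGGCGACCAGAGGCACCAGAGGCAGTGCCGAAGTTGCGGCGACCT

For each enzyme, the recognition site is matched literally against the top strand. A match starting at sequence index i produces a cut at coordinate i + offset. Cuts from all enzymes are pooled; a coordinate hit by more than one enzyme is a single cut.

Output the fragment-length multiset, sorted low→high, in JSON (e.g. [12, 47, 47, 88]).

Scan for sites:
  NpsX CAGAGGCA/6: at [16, 25] ⇒ [22, 31]
  PtaIX GCGG/4: at [4, 44] ⇒ [8, 48]
  KluIX CGAA/3: at [37] ⇒ [40]
  VbrIX GGCGA/1: at [10, 46] ⇒ [11, 47]

Pooled cuts: [8, 11, 22, 31, 40, 47, 48]

Fragment lengths:
  8→11: 3 bp
  11→22: 11 bp
  22→31: 9 bp
  31→40: 9 bp
  40→47: 7 bp
  47→48: 1 bp
  48→8 (wrap): 54-48+8 = 14 bp

[1,3,7,9,9,11,14]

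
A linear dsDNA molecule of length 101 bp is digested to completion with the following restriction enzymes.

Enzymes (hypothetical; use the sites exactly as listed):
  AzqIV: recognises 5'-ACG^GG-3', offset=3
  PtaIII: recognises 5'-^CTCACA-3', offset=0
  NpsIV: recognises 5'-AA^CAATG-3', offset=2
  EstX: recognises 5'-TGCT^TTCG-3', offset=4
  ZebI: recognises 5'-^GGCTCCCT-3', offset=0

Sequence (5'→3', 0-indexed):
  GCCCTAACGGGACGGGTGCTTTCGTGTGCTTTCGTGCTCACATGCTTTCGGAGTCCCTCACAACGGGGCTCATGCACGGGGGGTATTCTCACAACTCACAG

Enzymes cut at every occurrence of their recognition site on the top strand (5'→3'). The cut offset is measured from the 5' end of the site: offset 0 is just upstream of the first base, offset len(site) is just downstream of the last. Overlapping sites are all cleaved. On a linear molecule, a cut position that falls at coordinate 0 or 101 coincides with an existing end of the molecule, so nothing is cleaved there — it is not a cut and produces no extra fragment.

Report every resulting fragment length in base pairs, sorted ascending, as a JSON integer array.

[5,6,6,7,7,9,9,9,10,10,10,13]

Scan for sites:
  AzqIV ACGGG/3: at [6, 11, 62, 75] ⇒ [9, 14, 65, 78]
  PtaIII CTCACA/0: at [36, 56, 87, 94] ⇒ [36, 56, 87, 94]
  NpsIV (AACAATG, off=2): no sites
  EstX TGCTTTCG/4: at [16, 26, 42] ⇒ [20, 30, 46]
  ZebI (GGCTCCCT, off=0): no sites

Pooled cuts: [9, 14, 20, 30, 36, 46, 56, 65, 78, 87, 94]

Fragments:
  [0,9): 9 bp
  [9,14): 5 bp
  [14,20): 6 bp
  [20,30): 10 bp
  [30,36): 6 bp
  [36,46): 10 bp
  [46,56): 10 bp
  [56,65): 9 bp
  [65,78): 13 bp
  [78,87): 9 bp
  [87,94): 7 bp
  [94,101): 7 bp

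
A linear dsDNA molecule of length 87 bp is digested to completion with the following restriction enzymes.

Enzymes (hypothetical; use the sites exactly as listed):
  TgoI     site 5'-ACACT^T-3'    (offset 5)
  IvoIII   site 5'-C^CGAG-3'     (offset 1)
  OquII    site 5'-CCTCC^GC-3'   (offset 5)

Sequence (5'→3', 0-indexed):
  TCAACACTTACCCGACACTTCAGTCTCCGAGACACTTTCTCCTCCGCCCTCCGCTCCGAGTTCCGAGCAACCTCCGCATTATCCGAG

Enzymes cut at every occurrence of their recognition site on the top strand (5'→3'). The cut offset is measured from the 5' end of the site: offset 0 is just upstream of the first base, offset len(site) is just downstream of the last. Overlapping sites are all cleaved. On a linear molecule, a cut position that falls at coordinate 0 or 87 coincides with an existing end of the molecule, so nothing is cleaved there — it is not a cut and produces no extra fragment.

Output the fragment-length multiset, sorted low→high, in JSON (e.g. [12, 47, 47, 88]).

Per-enzyme occurrences:
  TgoI (ACACTT, off=5): starts [3, 14, 31] → cuts [8, 19, 36]
  IvoIII (CCGAG, off=1): starts [26, 55, 62, 82] → cuts [27, 56, 63, 83]
  OquII (CCTCCGC, off=5): starts [40, 47, 70] → cuts [45, 52, 75]

All cut coordinates (distinct, sorted): [8, 19, 27, 36, 45, 52, 56, 63, 75, 83]

Fragments:
  [0,8): 8 bp
  [8,19): 11 bp
  [19,27): 8 bp
  [27,36): 9 bp
  [36,45): 9 bp
  [45,52): 7 bp
  [52,56): 4 bp
  [56,63): 7 bp
  [63,75): 12 bp
  [75,83): 8 bp
  [83,87): 4 bp

[4,4,7,7,8,8,8,9,9,11,12]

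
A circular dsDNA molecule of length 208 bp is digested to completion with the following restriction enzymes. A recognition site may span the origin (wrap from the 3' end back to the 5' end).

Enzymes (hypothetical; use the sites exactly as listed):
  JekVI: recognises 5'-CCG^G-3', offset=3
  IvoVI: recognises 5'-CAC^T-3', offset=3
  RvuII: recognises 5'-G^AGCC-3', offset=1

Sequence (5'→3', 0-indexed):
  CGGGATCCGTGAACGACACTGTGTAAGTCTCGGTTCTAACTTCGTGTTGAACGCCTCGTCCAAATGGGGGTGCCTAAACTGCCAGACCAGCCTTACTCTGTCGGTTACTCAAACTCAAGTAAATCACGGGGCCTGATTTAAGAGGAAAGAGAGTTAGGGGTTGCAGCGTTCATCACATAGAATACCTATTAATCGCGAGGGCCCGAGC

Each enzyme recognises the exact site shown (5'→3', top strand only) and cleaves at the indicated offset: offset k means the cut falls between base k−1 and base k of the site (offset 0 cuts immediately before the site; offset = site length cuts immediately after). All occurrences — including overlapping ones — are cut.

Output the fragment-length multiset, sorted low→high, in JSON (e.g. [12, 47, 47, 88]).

[5,17,186]

Site scan:
  JekVI CCGG/3: at [207] ⇒ [2]
  IvoVI CACT/3: at [16] ⇒ [19]
  RvuII GAGCC/1: at [204] ⇒ [205]

All cut coordinates (distinct, sorted): [2, 19, 205]

Fragment lengths:
  2→19: 17 bp
  19→205: 186 bp
  205→2 (wrap): 208-205+2 = 5 bp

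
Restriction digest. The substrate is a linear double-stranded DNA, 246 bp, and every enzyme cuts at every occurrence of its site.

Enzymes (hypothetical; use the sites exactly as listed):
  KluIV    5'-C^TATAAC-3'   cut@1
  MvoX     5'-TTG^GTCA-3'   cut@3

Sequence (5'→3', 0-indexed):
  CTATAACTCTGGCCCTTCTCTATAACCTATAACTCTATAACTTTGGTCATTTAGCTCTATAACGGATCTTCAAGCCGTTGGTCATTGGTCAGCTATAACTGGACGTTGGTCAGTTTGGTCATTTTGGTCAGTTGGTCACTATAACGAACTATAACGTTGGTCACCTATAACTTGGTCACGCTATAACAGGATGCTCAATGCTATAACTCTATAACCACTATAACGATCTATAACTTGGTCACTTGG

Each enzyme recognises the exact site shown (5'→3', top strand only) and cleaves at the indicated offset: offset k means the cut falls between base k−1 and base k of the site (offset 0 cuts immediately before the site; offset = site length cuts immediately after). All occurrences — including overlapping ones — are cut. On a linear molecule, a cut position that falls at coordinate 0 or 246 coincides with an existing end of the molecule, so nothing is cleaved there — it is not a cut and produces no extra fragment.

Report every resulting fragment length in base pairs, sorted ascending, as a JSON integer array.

Site scan:
  KluIV CTATAAC/1: at [0, 19, 26, 34, 56, 92, 138, 148, 164, 180, 200, 208, 217, 227] ⇒ [1, 20, 27, 35, 57, 93, 139, 149, 165, 181, 201, 209, 218, 228]
  MvoX TTGGTCA/3: at [42, 77, 84, 105, 114, 123, 131, 156, 171, 234] ⇒ [45, 80, 87, 108, 117, 126, 134, 159, 174, 237]

All cut coordinates (distinct, sorted): [1, 20, 27, 35, 45, 57, 80, 87, 93, 108, 117, 126, 134, 139, 149, 159, 165, 174, 181, 201, 209, 218, 228, 237]

Fragments:
  [0,1): 1 bp
  [1,20): 19 bp
  [20,27): 7 bp
  [27,35): 8 bp
  [35,45): 10 bp
  [45,57): 12 bp
  [57,80): 23 bp
  [80,87): 7 bp
  [87,93): 6 bp
  [93,108): 15 bp
  [108,117): 9 bp
  [117,126): 9 bp
  [126,134): 8 bp
  [134,139): 5 bp
  [139,149): 10 bp
  [149,159): 10 bp
  [159,165): 6 bp
  [165,174): 9 bp
  [174,181): 7 bp
  [181,201): 20 bp
  [201,209): 8 bp
  [209,218): 9 bp
  [218,228): 10 bp
  [228,237): 9 bp
  [237,246): 9 bp

[1,5,6,6,7,7,7,8,8,8,9,9,9,9,9,9,10,10,10,10,12,15,19,20,23]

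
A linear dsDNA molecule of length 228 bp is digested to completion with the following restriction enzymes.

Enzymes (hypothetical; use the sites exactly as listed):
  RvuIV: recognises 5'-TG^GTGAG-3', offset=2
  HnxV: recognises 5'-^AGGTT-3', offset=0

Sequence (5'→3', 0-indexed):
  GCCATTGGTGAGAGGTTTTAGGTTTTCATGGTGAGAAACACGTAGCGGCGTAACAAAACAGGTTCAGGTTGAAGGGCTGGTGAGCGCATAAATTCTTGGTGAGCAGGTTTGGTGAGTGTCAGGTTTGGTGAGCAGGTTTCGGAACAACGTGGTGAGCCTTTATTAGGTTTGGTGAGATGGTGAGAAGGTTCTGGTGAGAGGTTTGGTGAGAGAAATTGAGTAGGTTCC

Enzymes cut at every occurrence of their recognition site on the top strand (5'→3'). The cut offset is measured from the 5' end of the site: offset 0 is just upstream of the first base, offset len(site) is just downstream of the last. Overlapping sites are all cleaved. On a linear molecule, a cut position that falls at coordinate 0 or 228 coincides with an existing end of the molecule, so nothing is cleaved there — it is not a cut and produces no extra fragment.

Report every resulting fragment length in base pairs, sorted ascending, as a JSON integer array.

Site scan:
  RvuIV TGGTGAG/2: at [5, 28, 77, 96, 109, 125, 149, 169, 177, 191, 203] ⇒ [7, 30, 79, 98, 111, 127, 151, 171, 179, 193, 205]
  HnxV AGGTT/0: at [12, 19, 59, 65, 104, 120, 133, 164, 185, 198, 221] ⇒ [12, 19, 59, 65, 104, 120, 133, 164, 185, 198, 221]

Pooled cuts: [7, 12, 19, 30, 59, 65, 79, 98, 104, 111, 120, 127, 133, 151, 164, 171, 179, 185, 193, 198, 205, 221]

Fragment lengths:
  [0,7): 7 bp
  [7,12): 5 bp
  [12,19): 7 bp
  [19,30): 11 bp
  [30,59): 29 bp
  [59,65): 6 bp
  [65,79): 14 bp
  [79,98): 19 bp
  [98,104): 6 bp
  [104,111): 7 bp
  [111,120): 9 bp
  [120,127): 7 bp
  [127,133): 6 bp
  [133,151): 18 bp
  [151,164): 13 bp
  [164,171): 7 bp
  [171,179): 8 bp
  [179,185): 6 bp
  [185,193): 8 bp
  [193,198): 5 bp
  [198,205): 7 bp
  [205,221): 16 bp
  [221,228): 7 bp

[5,5,6,6,6,6,7,7,7,7,7,7,7,8,8,9,11,13,14,16,18,19,29]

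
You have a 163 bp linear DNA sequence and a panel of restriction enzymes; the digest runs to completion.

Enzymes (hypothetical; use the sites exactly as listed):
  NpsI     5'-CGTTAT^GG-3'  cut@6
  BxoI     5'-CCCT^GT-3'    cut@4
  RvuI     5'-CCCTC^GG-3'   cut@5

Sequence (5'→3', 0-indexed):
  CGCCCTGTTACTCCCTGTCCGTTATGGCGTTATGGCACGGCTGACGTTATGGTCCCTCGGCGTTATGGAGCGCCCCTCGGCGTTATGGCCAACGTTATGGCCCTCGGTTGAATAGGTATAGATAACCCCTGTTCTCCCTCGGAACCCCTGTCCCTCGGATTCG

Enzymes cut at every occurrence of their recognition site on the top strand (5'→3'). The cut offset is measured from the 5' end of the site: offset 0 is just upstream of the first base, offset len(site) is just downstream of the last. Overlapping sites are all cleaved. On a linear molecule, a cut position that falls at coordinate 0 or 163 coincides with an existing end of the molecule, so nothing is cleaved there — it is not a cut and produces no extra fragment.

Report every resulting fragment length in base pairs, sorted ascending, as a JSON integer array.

Site scan:
  NpsI (CGTTATGG, off=6): starts [19, 27, 44, 60, 80, 92] → cuts [25, 33, 50, 66, 86, 98]
  BxoI (CCCTGT, off=4): starts [2, 12, 126, 145] → cuts [6, 16, 130, 149]
  RvuI (CCCTCGG, off=5): starts [53, 73, 100, 135, 151] → cuts [58, 78, 105, 140, 156]

Pooled cuts: [6, 16, 25, 33, 50, 58, 66, 78, 86, 98, 105, 130, 140, 149, 156]

Fragment lengths:
  [0,6): 6 bp
  [6,16): 10 bp
  [16,25): 9 bp
  [25,33): 8 bp
  [33,50): 17 bp
  [50,58): 8 bp
  [58,66): 8 bp
  [66,78): 12 bp
  [78,86): 8 bp
  [86,98): 12 bp
  [98,105): 7 bp
  [105,130): 25 bp
  [130,140): 10 bp
  [140,149): 9 bp
  [149,156): 7 bp
  [156,163): 7 bp

[6,7,7,7,8,8,8,8,9,9,10,10,12,12,17,25]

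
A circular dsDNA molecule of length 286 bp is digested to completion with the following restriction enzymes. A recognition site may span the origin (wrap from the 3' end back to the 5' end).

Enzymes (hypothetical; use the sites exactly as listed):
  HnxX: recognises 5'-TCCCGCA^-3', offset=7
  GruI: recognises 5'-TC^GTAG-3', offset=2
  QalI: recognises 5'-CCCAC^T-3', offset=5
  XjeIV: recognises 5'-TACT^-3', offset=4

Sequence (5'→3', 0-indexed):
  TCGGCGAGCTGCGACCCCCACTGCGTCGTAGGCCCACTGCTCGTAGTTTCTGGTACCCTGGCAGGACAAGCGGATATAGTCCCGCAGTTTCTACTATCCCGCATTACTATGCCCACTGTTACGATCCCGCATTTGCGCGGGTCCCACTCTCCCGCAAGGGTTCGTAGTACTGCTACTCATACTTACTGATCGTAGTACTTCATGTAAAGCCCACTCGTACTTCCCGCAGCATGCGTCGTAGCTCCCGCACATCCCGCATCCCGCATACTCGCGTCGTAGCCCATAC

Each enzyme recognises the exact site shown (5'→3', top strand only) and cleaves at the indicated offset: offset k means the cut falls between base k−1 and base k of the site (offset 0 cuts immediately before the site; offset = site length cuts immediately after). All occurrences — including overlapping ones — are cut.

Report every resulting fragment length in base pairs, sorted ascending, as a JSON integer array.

Per-enzyme occurrences:
  HnxX (TCCCGCA, off=7): starts [79, 96, 124, 149, 221, 242, 251, 258] → cuts [86, 103, 131, 156, 228, 249, 258, 265]
  GruI (TCGTAG, off=2): starts [25, 40, 161, 189, 235, 273] → cuts [27, 42, 163, 191, 237, 275]
  QalI (CCCACT, off=5): starts [16, 32, 111, 142, 209] → cuts [21, 37, 116, 147, 214]
  XjeIV (TACT, off=4): starts [91, 104, 167, 173, 179, 183, 195, 217, 265, 283] → cuts [1, 95, 108, 171, 177, 183, 187, 199, 221, 269]

All cut coordinates (distinct, sorted): [1, 21, 27, 37, 42, 86, 95, 103, 108, 116, 131, 147, 156, 163, 171, 177, 183, 187, 191, 199, 214, 221, 228, 237, 249, 258, 265, 269, 275]

Fragment lengths:
  1→21: 20 bp
  21→27: 6 bp
  27→37: 10 bp
  37→42: 5 bp
  42→86: 44 bp
  86→95: 9 bp
  95→103: 8 bp
  103→108: 5 bp
  108→116: 8 bp
  116→131: 15 bp
  131→147: 16 bp
  147→156: 9 bp
  156→163: 7 bp
  163→171: 8 bp
  171→177: 6 bp
  177→183: 6 bp
  183→187: 4 bp
  187→191: 4 bp
  191→199: 8 bp
  199→214: 15 bp
  214→221: 7 bp
  221→228: 7 bp
  228→237: 9 bp
  237→249: 12 bp
  249→258: 9 bp
  258→265: 7 bp
  265→269: 4 bp
  269→275: 6 bp
  275→1 (wrap): 286-275+1 = 12 bp

[4,4,4,5,5,6,6,6,6,7,7,7,7,8,8,8,8,9,9,9,9,10,12,12,15,15,16,20,44]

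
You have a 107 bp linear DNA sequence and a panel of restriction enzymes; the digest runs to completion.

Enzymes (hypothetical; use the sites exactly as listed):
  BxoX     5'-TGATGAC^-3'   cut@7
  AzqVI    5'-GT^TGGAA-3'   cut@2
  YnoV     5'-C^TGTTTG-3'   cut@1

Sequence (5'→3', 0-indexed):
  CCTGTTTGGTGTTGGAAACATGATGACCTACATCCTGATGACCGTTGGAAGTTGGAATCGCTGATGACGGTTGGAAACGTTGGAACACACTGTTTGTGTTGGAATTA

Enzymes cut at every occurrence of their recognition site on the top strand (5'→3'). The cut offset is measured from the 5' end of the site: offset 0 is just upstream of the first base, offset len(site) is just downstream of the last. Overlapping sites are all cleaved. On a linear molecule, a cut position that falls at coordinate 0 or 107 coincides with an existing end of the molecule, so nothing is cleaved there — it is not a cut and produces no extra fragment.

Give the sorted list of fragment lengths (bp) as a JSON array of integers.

[2,3,3,7,8,9,9,10,10,15,15,16]

Site scan:
  BxoX (TGATGAC, off=7): starts [20, 35, 61] → cuts [27, 42, 68]
  AzqVI (GTTGGAA, off=2): starts [10, 43, 50, 69, 78, 97] → cuts [12, 45, 52, 71, 80, 99]
  YnoV (CTGTTTG, off=1): starts [1, 89] → cuts [2, 90]

All cut coordinates (distinct, sorted): [2, 12, 27, 42, 45, 52, 68, 71, 80, 90, 99]

Fragment lengths:
  [0,2): 2 bp
  [2,12): 10 bp
  [12,27): 15 bp
  [27,42): 15 bp
  [42,45): 3 bp
  [45,52): 7 bp
  [52,68): 16 bp
  [68,71): 3 bp
  [71,80): 9 bp
  [80,90): 10 bp
  [90,99): 9 bp
  [99,107): 8 bp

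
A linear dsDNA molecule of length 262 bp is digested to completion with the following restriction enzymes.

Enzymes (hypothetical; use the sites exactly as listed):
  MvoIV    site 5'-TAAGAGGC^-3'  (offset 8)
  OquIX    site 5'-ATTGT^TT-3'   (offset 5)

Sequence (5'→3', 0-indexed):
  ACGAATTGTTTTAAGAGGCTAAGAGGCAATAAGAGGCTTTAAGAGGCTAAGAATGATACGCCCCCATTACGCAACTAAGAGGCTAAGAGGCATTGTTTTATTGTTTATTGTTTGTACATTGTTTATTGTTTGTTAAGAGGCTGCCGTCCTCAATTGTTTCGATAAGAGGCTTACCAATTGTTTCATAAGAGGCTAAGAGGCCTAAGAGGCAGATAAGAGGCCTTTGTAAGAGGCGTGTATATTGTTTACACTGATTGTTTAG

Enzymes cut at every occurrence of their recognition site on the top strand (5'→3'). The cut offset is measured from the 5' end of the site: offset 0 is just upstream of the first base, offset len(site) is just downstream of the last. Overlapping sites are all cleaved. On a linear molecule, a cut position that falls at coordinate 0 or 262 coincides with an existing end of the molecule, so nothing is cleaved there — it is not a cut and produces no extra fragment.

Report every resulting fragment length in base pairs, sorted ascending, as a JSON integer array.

[4,5,7,7,8,8,8,8,9,9,10,10,10,11,11,11,11,12,12,13,13,13,16,36]

Scan for sites:
  MvoIV TAAGAGGC/8: at [11, 19, 29, 39, 75, 83, 133, 162, 185, 193, 202, 213, 226] ⇒ [19, 27, 37, 47, 83, 91, 141, 170, 193, 201, 210, 221, 234]
  OquIX ATTGTTT/5: at [4, 91, 99, 106, 117, 124, 152, 176, 240, 253] ⇒ [9, 96, 104, 111, 122, 129, 157, 181, 245, 258]

Pooled cuts: [9, 19, 27, 37, 47, 83, 91, 96, 104, 111, 122, 129, 141, 157, 170, 181, 193, 201, 210, 221, 234, 245, 258]

Fragment lengths:
  [0,9): 9 bp
  [9,19): 10 bp
  [19,27): 8 bp
  [27,37): 10 bp
  [37,47): 10 bp
  [47,83): 36 bp
  [83,91): 8 bp
  [91,96): 5 bp
  [96,104): 8 bp
  [104,111): 7 bp
  [111,122): 11 bp
  [122,129): 7 bp
  [129,141): 12 bp
  [141,157): 16 bp
  [157,170): 13 bp
  [170,181): 11 bp
  [181,193): 12 bp
  [193,201): 8 bp
  [201,210): 9 bp
  [210,221): 11 bp
  [221,234): 13 bp
  [234,245): 11 bp
  [245,258): 13 bp
  [258,262): 4 bp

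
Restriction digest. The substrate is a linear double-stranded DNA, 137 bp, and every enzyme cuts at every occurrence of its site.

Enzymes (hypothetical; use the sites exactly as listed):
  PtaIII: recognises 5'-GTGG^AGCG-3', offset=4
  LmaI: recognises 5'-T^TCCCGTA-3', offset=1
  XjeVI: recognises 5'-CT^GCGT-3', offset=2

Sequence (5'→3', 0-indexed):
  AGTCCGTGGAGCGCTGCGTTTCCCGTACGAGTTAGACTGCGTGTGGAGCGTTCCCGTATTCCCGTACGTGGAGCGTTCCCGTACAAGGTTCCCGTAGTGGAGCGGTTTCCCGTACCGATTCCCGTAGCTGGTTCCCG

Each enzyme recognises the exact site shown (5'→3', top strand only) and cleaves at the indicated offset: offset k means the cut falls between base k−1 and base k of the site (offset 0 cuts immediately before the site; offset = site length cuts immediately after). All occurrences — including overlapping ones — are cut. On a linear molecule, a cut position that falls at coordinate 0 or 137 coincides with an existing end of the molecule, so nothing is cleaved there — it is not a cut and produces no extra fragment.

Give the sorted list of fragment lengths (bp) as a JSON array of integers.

[5,5,5,6,7,8,8,9,11,12,12,13,18,18]

Per-enzyme occurrences:
  PtaIII GTGGAGCG/4: at [5, 42, 67, 96] ⇒ [9, 46, 71, 100]
  LmaI TTCCCGTA/1: at [19, 50, 58, 75, 88, 106, 118] ⇒ [20, 51, 59, 76, 89, 107, 119]
  XjeVI CTGCGT/2: at [13, 36] ⇒ [15, 38]

Pooled cuts: [9, 15, 20, 38, 46, 51, 59, 71, 76, 89, 100, 107, 119]

Fragment lengths:
  [0,9): 9 bp
  [9,15): 6 bp
  [15,20): 5 bp
  [20,38): 18 bp
  [38,46): 8 bp
  [46,51): 5 bp
  [51,59): 8 bp
  [59,71): 12 bp
  [71,76): 5 bp
  [76,89): 13 bp
  [89,100): 11 bp
  [100,107): 7 bp
  [107,119): 12 bp
  [119,137): 18 bp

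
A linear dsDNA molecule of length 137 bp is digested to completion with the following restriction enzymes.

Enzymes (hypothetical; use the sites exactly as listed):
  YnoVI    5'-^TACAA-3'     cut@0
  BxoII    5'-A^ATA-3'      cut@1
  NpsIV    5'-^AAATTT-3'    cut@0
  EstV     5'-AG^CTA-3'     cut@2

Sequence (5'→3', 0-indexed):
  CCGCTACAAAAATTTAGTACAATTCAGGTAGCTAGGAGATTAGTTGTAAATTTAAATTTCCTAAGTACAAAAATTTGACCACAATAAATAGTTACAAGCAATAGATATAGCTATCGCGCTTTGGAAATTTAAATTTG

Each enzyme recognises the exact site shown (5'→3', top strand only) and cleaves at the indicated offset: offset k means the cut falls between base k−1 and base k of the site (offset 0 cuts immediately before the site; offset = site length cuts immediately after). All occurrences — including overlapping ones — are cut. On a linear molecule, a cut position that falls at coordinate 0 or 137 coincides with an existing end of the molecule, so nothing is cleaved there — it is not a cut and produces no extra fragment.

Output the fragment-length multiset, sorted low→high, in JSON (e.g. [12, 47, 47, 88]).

[4,4,5,5,5,6,6,7,8,8,10,12,13,14,14,16]

Per-enzyme occurrences:
  YnoVI TACAA/0: at [4, 17, 65, 92] ⇒ [4, 17, 65, 92]
  BxoII AATA/1: at [82, 86, 99] ⇒ [83, 87, 100]
  NpsIV AAATTT/0: at [9, 47, 53, 70, 124, 130] ⇒ [9, 47, 53, 70, 124, 130]
  EstV AGCTA/2: at [29, 108] ⇒ [31, 110]

Pooled cuts: [4, 9, 17, 31, 47, 53, 65, 70, 83, 87, 92, 100, 110, 124, 130]

Fragments:
  [0,4): 4 bp
  [4,9): 5 bp
  [9,17): 8 bp
  [17,31): 14 bp
  [31,47): 16 bp
  [47,53): 6 bp
  [53,65): 12 bp
  [65,70): 5 bp
  [70,83): 13 bp
  [83,87): 4 bp
  [87,92): 5 bp
  [92,100): 8 bp
  [100,110): 10 bp
  [110,124): 14 bp
  [124,130): 6 bp
  [130,137): 7 bp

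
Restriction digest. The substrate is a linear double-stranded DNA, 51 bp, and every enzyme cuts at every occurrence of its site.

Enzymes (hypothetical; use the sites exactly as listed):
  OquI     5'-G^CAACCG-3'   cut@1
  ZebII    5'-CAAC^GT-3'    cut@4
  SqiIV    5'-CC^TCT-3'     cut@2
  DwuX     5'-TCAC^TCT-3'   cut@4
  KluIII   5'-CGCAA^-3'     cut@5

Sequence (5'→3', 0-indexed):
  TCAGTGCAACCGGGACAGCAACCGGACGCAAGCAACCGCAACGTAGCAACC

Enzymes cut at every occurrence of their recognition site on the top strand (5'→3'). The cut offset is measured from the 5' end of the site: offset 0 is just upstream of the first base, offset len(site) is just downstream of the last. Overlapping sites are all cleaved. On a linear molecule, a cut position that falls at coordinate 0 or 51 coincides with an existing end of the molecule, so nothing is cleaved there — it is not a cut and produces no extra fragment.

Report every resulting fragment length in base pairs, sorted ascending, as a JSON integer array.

[1,1,6,9,9,12,13]

Per-enzyme occurrences:
  OquI GCAACCG/1: at [5, 17, 31] ⇒ [6, 18, 32]
  ZebII CAACGT/4: at [38] ⇒ [42]
  SqiIV (CCTCT, off=2): no sites
  DwuX (TCACTCT, off=4): no sites
  KluIII CGCAA/5: at [26, 36] ⇒ [31, 41]

Pooled cuts: [6, 18, 31, 32, 41, 42]

Fragment lengths:
  [0,6): 6 bp
  [6,18): 12 bp
  [18,31): 13 bp
  [31,32): 1 bp
  [32,41): 9 bp
  [41,42): 1 bp
  [42,51): 9 bp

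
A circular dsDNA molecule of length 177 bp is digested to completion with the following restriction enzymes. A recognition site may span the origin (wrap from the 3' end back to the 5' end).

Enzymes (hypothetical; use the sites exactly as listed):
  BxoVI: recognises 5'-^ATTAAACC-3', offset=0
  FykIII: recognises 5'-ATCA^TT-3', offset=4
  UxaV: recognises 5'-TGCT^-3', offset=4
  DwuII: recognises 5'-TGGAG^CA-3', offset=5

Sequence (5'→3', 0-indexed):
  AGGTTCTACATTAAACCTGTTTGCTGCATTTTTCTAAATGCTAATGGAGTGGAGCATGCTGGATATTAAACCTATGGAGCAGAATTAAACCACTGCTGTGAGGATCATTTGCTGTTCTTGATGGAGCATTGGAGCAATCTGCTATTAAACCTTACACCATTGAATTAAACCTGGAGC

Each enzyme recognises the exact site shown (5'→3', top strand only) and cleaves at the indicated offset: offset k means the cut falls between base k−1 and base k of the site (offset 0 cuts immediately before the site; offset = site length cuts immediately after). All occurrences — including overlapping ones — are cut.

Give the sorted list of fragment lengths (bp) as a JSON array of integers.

[4,4,6,6,8,9,10,10,12,13,13,14,15,16,17,20]

Site scan:
  BxoVI ATTAAACC/0: at [9, 64, 83, 143, 163] ⇒ [9, 64, 83, 143, 163]
  FykIII ATCATT/4: at [103] ⇒ [107]
  UxaV TGCT/4: at [21, 38, 56, 93, 109, 139] ⇒ [25, 42, 60, 97, 113, 143]
  DwuII TGGAGCA/5: at [49, 74, 121, 129, 171] ⇒ [54, 79, 126, 134, 176]

Pooled cuts: [9, 25, 42, 54, 60, 64, 79, 83, 97, 107, 113, 126, 134, 143, 163, 176]

Fragment lengths:
  9→25: 16 bp
  25→42: 17 bp
  42→54: 12 bp
  54→60: 6 bp
  60→64: 4 bp
  64→79: 15 bp
  79→83: 4 bp
  83→97: 14 bp
  97→107: 10 bp
  107→113: 6 bp
  113→126: 13 bp
  126→134: 8 bp
  134→143: 9 bp
  143→163: 20 bp
  163→176: 13 bp
  176→9 (wrap): 177-176+9 = 10 bp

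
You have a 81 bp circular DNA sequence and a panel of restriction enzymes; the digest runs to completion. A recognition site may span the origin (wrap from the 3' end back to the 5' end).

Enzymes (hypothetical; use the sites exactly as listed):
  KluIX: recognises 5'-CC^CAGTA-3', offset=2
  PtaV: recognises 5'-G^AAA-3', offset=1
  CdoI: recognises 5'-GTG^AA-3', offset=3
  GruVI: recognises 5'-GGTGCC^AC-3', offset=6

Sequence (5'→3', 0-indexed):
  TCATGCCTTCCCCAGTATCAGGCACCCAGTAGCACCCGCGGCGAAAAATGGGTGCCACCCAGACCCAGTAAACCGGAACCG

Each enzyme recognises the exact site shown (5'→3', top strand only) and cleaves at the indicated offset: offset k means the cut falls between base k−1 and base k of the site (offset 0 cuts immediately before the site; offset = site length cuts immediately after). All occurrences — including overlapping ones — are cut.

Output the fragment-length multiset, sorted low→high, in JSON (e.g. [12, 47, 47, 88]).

[9,13,14,17,28]

Site scan:
  KluIX CCCAGTA/2: at [10, 24, 63] ⇒ [12, 26, 65]
  PtaV GAAA/1: at [42] ⇒ [43]
  CdoI (GTGAA, off=3): no sites
  GruVI GGTGCCAC/6: at [50] ⇒ [56]

Pooled cuts: [12, 26, 43, 56, 65]

Fragments:
  12→26: 14 bp
  26→43: 17 bp
  43→56: 13 bp
  56→65: 9 bp
  65→12 (wrap): 81-65+12 = 28 bp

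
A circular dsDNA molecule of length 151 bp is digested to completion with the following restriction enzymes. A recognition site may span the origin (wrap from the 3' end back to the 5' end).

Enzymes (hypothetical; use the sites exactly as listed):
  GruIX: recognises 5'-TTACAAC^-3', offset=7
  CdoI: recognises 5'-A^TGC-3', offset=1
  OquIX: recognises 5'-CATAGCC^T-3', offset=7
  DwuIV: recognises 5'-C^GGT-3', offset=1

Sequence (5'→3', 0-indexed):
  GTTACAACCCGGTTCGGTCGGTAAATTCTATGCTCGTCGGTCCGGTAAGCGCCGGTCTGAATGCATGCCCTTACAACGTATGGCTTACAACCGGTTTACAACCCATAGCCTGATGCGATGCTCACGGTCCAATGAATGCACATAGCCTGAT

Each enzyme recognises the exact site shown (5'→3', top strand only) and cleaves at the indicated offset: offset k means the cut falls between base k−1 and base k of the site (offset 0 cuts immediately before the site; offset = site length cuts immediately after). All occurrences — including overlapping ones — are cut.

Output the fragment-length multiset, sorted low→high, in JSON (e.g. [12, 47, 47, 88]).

[1,2,3,4,4,5,5,5,7,8,8,8,10,10,11,11,11,12,12,14]

Site scan:
  GruIX (TTACAAC, off=7): starts [1, 70, 84, 95] → cuts [8, 77, 91, 102]
  CdoI (ATGC, off=1): starts [29, 60, 64, 112, 117, 135] → cuts [30, 61, 65, 113, 118, 136]
  OquIX (CATAGCCT, off=7): starts [103, 140] → cuts [110, 147]
  DwuIV (CGGT, off=1): starts [9, 14, 18, 37, 42, 52, 91, 124] → cuts [10, 15, 19, 38, 43, 53, 92, 125]

Pooled cuts: [8, 10, 15, 19, 30, 38, 43, 53, 61, 65, 77, 91, 92, 102, 110, 113, 118, 125, 136, 147]

Fragments:
  8→10: 2 bp
  10→15: 5 bp
  15→19: 4 bp
  19→30: 11 bp
  30→38: 8 bp
  38→43: 5 bp
  43→53: 10 bp
  53→61: 8 bp
  61→65: 4 bp
  65→77: 12 bp
  77→91: 14 bp
  91→92: 1 bp
  92→102: 10 bp
  102→110: 8 bp
  110→113: 3 bp
  113→118: 5 bp
  118→125: 7 bp
  125→136: 11 bp
  136→147: 11 bp
  147→8 (wrap): 151-147+8 = 12 bp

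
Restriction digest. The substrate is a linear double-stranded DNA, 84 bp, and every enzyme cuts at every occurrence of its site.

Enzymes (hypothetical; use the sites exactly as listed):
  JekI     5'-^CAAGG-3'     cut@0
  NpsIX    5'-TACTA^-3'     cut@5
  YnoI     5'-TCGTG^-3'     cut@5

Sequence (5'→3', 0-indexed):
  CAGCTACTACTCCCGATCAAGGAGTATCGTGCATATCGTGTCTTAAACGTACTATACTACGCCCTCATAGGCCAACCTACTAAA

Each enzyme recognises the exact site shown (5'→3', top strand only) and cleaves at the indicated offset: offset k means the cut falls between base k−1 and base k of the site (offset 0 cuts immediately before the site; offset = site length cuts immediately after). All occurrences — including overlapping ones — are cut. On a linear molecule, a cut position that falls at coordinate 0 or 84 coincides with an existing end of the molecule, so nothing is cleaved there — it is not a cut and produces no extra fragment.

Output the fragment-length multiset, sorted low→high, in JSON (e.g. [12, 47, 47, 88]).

[2,5,8,9,9,14,14,23]

Per-enzyme occurrences:
  JekI (CAAGG, off=0): starts [17] → cuts [17]
  NpsIX (TACTA, off=5): starts [4, 49, 54, 77] → cuts [9, 54, 59, 82]
  YnoI (TCGTG, off=5): starts [26, 35] → cuts [31, 40]

All cut coordinates (distinct, sorted): [9, 17, 31, 40, 54, 59, 82]

Fragments:
  [0,9): 9 bp
  [9,17): 8 bp
  [17,31): 14 bp
  [31,40): 9 bp
  [40,54): 14 bp
  [54,59): 5 bp
  [59,82): 23 bp
  [82,84): 2 bp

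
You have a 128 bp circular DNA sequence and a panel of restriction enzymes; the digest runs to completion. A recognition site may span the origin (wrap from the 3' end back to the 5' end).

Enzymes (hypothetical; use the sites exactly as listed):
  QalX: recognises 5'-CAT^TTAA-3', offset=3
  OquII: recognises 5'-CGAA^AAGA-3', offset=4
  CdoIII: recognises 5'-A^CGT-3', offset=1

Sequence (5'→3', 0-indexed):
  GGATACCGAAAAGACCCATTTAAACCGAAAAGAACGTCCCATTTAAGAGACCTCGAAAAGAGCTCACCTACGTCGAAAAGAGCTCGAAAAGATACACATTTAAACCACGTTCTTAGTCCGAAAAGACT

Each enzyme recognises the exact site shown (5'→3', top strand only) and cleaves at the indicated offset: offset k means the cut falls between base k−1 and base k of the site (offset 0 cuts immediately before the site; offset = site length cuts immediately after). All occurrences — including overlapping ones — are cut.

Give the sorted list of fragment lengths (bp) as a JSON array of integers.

Per-enzyme occurrences:
  QalX CATTTAA/3: at [16, 39, 96] ⇒ [19, 42, 99]
  OquII CGAAAAGA/4: at [6, 25, 53, 73, 84, 118] ⇒ [10, 29, 57, 77, 88, 122]
  CdoIII ACGT/1: at [33, 69, 106] ⇒ [34, 70, 107]

All cut coordinates (distinct, sorted): [10, 19, 29, 34, 42, 57, 70, 77, 88, 99, 107, 122]

Fragment lengths:
  10→19: 9 bp
  19→29: 10 bp
  29→34: 5 bp
  34→42: 8 bp
  42→57: 15 bp
  57→70: 13 bp
  70→77: 7 bp
  77→88: 11 bp
  88→99: 11 bp
  99→107: 8 bp
  107→122: 15 bp
  122→10 (wrap): 128-122+10 = 16 bp

[5,7,8,8,9,10,11,11,13,15,15,16]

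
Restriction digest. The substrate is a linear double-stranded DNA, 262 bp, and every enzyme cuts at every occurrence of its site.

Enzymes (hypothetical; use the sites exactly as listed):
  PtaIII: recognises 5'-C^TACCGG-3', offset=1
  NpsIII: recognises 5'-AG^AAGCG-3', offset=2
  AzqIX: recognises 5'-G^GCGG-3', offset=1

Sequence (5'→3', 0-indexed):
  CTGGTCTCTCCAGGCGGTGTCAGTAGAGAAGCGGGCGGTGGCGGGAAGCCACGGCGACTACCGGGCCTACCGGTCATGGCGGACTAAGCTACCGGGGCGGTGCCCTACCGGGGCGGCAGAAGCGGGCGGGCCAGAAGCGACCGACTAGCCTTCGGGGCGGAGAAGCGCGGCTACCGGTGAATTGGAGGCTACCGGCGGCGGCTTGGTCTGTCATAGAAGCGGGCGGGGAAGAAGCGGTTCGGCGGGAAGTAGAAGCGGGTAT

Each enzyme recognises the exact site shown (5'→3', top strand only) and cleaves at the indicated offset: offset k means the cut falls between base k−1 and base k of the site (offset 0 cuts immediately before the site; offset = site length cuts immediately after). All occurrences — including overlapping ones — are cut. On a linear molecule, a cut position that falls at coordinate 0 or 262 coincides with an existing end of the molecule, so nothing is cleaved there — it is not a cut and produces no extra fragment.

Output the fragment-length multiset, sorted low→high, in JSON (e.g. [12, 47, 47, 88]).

Per-enzyme occurrences:
  PtaIII (CTACCGG, off=1): starts [57, 66, 88, 104, 170, 188] → cuts [58, 67, 89, 105, 171, 189]
  NpsIII (AGAAGCG, off=2): starts [26, 117, 132, 160, 214, 229, 250] → cuts [28, 119, 134, 162, 216, 231, 252]
  AzqIX (GGCGG, off=1): starts [12, 33, 39, 77, 95, 111, 124, 155, 193, 196, 221, 240] → cuts [13, 34, 40, 78, 96, 112, 125, 156, 194, 197, 222, 241]

Pooled cuts: [13, 28, 34, 40, 58, 67, 78, 89, 96, 105, 112, 119, 125, 134, 156, 162, 171, 189, 194, 197, 216, 222, 231, 241, 252]

Fragment lengths:
  [0,13): 13 bp
  [13,28): 15 bp
  [28,34): 6 bp
  [34,40): 6 bp
  [40,58): 18 bp
  [58,67): 9 bp
  [67,78): 11 bp
  [78,89): 11 bp
  [89,96): 7 bp
  [96,105): 9 bp
  [105,112): 7 bp
  [112,119): 7 bp
  [119,125): 6 bp
  [125,134): 9 bp
  [134,156): 22 bp
  [156,162): 6 bp
  [162,171): 9 bp
  [171,189): 18 bp
  [189,194): 5 bp
  [194,197): 3 bp
  [197,216): 19 bp
  [216,222): 6 bp
  [222,231): 9 bp
  [231,241): 10 bp
  [241,252): 11 bp
  [252,262): 10 bp

[3,5,6,6,6,6,6,7,7,7,9,9,9,9,9,10,10,11,11,11,13,15,18,18,19,22]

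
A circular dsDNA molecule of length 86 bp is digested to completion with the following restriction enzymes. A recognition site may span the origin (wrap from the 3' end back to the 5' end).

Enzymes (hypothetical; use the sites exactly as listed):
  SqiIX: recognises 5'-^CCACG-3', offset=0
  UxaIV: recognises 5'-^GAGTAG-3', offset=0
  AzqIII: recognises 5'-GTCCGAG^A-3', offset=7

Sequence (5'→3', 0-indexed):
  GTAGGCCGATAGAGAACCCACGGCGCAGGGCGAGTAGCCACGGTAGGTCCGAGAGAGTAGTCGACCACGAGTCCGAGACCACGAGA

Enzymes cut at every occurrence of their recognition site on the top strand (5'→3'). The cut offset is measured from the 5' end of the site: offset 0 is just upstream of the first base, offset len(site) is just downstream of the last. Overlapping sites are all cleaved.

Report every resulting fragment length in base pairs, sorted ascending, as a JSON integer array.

[1,1,6,6,10,13,14,16,19]

Site scan:
  SqiIX (CCACG, off=0): starts [17, 37, 64, 78] → cuts [17, 37, 64, 78]
  UxaIV (GAGTAG, off=0): starts [31, 54, 84] → cuts [31, 54, 84]
  AzqIII (GTCCGAGA, off=7): starts [46, 70] → cuts [53, 77]

All cut coordinates (distinct, sorted): [17, 31, 37, 53, 54, 64, 77, 78, 84]

Fragment lengths:
  17→31: 14 bp
  31→37: 6 bp
  37→53: 16 bp
  53→54: 1 bp
  54→64: 10 bp
  64→77: 13 bp
  77→78: 1 bp
  78→84: 6 bp
  84→17 (wrap): 86-84+17 = 19 bp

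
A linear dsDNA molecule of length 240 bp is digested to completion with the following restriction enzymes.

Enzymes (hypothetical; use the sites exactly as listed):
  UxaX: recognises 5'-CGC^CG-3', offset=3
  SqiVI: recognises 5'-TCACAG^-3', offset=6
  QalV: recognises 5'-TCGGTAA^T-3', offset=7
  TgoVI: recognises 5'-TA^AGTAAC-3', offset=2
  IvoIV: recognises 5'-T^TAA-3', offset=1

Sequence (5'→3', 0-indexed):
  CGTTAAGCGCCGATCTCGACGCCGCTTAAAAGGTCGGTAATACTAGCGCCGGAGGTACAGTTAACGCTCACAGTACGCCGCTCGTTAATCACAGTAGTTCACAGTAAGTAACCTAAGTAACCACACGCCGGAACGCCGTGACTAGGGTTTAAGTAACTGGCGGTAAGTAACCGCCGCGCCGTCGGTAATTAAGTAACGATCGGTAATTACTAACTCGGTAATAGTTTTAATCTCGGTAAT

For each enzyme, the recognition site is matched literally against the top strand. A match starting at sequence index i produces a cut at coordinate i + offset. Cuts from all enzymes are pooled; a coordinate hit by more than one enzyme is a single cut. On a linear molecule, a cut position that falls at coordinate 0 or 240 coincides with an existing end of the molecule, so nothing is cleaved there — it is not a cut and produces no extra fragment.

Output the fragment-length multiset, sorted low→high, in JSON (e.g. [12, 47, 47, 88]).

Site scan:
  UxaX (CGCCG, off=3): starts [7, 19, 46, 75, 125, 133, 171, 176] → cuts [10, 22, 49, 78, 128, 136, 174, 179]
  SqiVI (TCACAG, off=6): starts [67, 88, 98] → cuts [73, 94, 104]
  QalV (TCGGTAAT, off=7): starts [33, 181, 199, 214, 232] → cuts [40, 188, 206, 221, 239]
  TgoVI (TAAGTAAC, off=2): starts [104, 113, 149, 163, 189] → cuts [106, 115, 151, 165, 191]
  IvoIV (TTAA, off=1): starts [2, 25, 60, 84, 148, 188, 226] → cuts [3, 26, 61, 85, 149, 189, 227]

Pooled cuts: [3, 10, 22, 26, 40, 49, 61, 73, 78, 85, 94, 104, 106, 115, 128, 136, 149, 151, 165, 174, 179, 188, 189, 191, 206, 221, 227, 239]

Fragments:
  [0,3): 3 bp
  [3,10): 7 bp
  [10,22): 12 bp
  [22,26): 4 bp
  [26,40): 14 bp
  [40,49): 9 bp
  [49,61): 12 bp
  [61,73): 12 bp
  [73,78): 5 bp
  [78,85): 7 bp
  [85,94): 9 bp
  [94,104): 10 bp
  [104,106): 2 bp
  [106,115): 9 bp
  [115,128): 13 bp
  [128,136): 8 bp
  [136,149): 13 bp
  [149,151): 2 bp
  [151,165): 14 bp
  [165,174): 9 bp
  [174,179): 5 bp
  [179,188): 9 bp
  [188,189): 1 bp
  [189,191): 2 bp
  [191,206): 15 bp
  [206,221): 15 bp
  [221,227): 6 bp
  [227,239): 12 bp
  [239,240): 1 bp

[1,1,2,2,2,3,4,5,5,6,7,7,8,9,9,9,9,9,10,12,12,12,12,13,13,14,14,15,15]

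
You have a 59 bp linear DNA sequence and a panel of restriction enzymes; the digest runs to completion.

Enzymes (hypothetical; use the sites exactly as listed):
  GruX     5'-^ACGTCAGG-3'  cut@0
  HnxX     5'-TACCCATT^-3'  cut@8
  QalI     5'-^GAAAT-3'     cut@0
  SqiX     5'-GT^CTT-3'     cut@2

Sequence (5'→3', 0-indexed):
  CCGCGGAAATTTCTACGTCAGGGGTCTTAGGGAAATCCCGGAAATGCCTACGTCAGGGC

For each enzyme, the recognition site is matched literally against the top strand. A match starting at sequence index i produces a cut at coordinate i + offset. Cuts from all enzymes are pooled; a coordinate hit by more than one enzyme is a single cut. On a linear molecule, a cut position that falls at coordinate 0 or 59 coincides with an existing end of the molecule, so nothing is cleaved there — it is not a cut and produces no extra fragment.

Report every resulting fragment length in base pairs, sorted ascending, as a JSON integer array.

[5,6,9,9,9,10,11]

Per-enzyme occurrences:
  GruX (ACGTCAGG, off=0): starts [14, 49] → cuts [14, 49]
  HnxX (TACCCATT, off=8): no sites
  QalI (GAAAT, off=0): starts [5, 31, 40] → cuts [5, 31, 40]
  SqiX (GTCTT, off=2): starts [23] → cuts [25]

All cut coordinates (distinct, sorted): [5, 14, 25, 31, 40, 49]

Fragment lengths:
  [0,5): 5 bp
  [5,14): 9 bp
  [14,25): 11 bp
  [25,31): 6 bp
  [31,40): 9 bp
  [40,49): 9 bp
  [49,59): 10 bp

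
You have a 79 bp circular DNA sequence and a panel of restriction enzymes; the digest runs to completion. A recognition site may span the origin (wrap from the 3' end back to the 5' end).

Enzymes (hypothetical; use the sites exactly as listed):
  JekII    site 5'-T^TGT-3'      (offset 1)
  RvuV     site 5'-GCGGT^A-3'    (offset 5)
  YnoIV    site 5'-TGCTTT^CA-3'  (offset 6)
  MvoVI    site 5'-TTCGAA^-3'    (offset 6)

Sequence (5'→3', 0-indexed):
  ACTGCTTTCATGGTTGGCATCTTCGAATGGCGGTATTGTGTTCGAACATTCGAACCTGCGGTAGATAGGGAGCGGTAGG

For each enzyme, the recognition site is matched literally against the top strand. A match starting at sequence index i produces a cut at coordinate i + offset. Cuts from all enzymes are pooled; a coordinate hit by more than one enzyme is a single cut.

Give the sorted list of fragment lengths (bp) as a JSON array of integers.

Per-enzyme occurrences:
  JekII (TTGT, off=1): starts [35] → cuts [36]
  RvuV (GCGGTA, off=5): starts [29, 57, 71] → cuts [34, 62, 76]
  YnoIV (TGCTTTCA, off=6): starts [2] → cuts [8]
  MvoVI (TTCGAA, off=6): starts [21, 40, 48] → cuts [27, 46, 54]

Pooled cuts: [8, 27, 34, 36, 46, 54, 62, 76]

Fragment lengths:
  8→27: 19 bp
  27→34: 7 bp
  34→36: 2 bp
  36→46: 10 bp
  46→54: 8 bp
  54→62: 8 bp
  62→76: 14 bp
  76→8 (wrap): 79-76+8 = 11 bp

[2,7,8,8,10,11,14,19]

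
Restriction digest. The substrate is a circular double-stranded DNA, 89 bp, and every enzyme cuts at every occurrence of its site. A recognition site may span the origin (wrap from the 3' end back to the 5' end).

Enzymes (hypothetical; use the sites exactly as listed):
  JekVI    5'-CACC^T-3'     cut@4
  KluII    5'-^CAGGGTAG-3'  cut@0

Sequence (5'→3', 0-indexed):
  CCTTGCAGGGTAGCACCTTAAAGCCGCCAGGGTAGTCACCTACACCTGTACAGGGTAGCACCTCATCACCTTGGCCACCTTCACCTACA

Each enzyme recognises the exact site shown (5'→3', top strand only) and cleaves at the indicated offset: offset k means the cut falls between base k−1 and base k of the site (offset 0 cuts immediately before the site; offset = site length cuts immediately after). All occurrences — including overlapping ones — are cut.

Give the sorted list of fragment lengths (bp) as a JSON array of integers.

Site scan:
  JekVI (CACCT, off=4): starts [13, 36, 42, 58, 66, 75, 81, 87] → cuts [2, 17, 40, 46, 62, 70, 79, 85]
  KluII (CAGGGTAG, off=0): starts [5, 27, 50] → cuts [5, 27, 50]

All cut coordinates (distinct, sorted): [2, 5, 17, 27, 40, 46, 50, 62, 70, 79, 85]

Fragment lengths:
  2→5: 3 bp
  5→17: 12 bp
  17→27: 10 bp
  27→40: 13 bp
  40→46: 6 bp
  46→50: 4 bp
  50→62: 12 bp
  62→70: 8 bp
  70→79: 9 bp
  79→85: 6 bp
  85→2 (wrap): 89-85+2 = 6 bp

[3,4,6,6,6,8,9,10,12,12,13]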